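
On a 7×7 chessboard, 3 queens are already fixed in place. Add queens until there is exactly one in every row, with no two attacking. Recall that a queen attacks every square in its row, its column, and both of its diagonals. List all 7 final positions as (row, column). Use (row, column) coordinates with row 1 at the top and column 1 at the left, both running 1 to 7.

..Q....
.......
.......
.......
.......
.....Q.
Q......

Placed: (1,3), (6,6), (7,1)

Row 2: attacked by (1,3)→{2,3,4}; (6,6)→{2,6}; (7,1)→{1,6}. Safe: 5, 7. Place at column 5.
Row 3: attacked by (1,3)→{1,3,5}; (2,5)→{4,5,6}; (6,6)→{3,6}; (7,1)→{1,5}. Safe: 2, 7. Place at column 7.
Row 4: attacked by (1,3)→{3,6}; (2,5)→{3,5,7}; (3,7)→{6,7}; (6,6)→{4,6}; (7,1)→{1,4}. Safe: 2. Place at column 2.
Row 5: attacked by (1,3)→{3,7}; (2,5)→{2,5}; (3,7)→{5,7}; (4,2)→{1,2,3}; (6,6)→{5,6,7}; (7,1)→{1,3}. Safe: 4. Place at column 4.
Columns [3, 5, 7, 2, 4, 6, 1], r−c [-2, -3, -4, 2, 1, 0, 6], r+c [4, 7, 10, 6, 9, 12, 8] are all distinct, so no two queens attack.

(1,3) (2,5) (3,7) (4,2) (5,4) (6,6) (7,1)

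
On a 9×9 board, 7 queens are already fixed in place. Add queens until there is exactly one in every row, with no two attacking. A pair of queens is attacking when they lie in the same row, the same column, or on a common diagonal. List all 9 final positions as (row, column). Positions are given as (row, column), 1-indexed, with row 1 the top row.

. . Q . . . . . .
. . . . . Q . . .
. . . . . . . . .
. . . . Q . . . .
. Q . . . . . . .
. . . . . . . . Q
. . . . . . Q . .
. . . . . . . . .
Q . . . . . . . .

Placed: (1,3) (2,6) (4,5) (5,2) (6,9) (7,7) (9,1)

(1,3) (2,6) (3,8) (4,5) (5,2) (6,9) (7,7) (8,4) (9,1)

Row 3: attacked by (1,3)→{1,3,5}; (2,6)→{5,6,7}; (4,5)→{4,5,6}; (5,2)→{2,4}; (6,9)→{6,9}; (7,7)→{3,7}; (9,1)→{1,7}. Safe: 8. Place at column 8.
Row 8: attacked by (1,3)→{3}; (2,6)→{6}; (3,8)→{3,8}; (4,5)→{1,5,9}; (5,2)→{2,5}; (6,9)→{7,9}; (7,7)→{6,7,8}; (9,1)→{1,2}. Safe: 4. Place at column 4.
Columns [3, 6, 8, 5, 2, 9, 7, 4, 1], r−c [-2, -4, -5, -1, 3, -3, 0, 4, 8], r+c [4, 8, 11, 9, 7, 15, 14, 12, 10] are all distinct, so no two queens attack.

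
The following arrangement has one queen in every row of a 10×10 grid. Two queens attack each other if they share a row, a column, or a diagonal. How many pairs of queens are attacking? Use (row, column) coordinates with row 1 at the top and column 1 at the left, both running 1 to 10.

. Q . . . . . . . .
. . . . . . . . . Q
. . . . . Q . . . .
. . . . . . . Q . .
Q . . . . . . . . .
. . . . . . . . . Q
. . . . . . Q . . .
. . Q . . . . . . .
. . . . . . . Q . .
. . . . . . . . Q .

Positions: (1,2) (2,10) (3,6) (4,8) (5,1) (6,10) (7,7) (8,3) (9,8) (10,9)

5

Same column: (2,10)–(6,10) (column 10); (4,8)–(9,8) (column 8).
Same diagonal: (2,10)–(4,8) (|2−4| = |10−8| = 2); (4,8)–(6,10) (|4−6| = |8−10| = 2); (9,8)–(10,9) (|9−10| = |8−9| = 1).
Total attacking pairs: 5.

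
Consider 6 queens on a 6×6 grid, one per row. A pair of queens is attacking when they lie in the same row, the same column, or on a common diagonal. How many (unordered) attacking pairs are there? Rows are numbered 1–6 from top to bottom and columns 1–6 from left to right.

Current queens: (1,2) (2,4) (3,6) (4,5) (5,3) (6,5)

Same column: (4,5)–(6,5) (column 5).
Same diagonal: (1,2)–(4,5) (|1−4| = |2−5| = 3); (3,6)–(4,5) (|3−4| = |6−5| = 1).
Total attacking pairs: 3.

3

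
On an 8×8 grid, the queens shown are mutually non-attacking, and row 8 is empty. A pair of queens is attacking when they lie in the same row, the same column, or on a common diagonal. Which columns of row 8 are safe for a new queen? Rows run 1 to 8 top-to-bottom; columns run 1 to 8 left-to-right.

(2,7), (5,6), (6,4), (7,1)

(2,7) attacks row 8 at column 7 and diagonals 1.
(5,6) attacks row 8 at column 6 and diagonals 3.
(6,4) attacks row 8 at column 4 and diagonals 2, 6.
(7,1) attacks row 8 at column 1 and diagonals 2.
Attacked columns: {1, 2, 3, 4, 6, 7}. Safe: {5, 8}.

columns 5, 8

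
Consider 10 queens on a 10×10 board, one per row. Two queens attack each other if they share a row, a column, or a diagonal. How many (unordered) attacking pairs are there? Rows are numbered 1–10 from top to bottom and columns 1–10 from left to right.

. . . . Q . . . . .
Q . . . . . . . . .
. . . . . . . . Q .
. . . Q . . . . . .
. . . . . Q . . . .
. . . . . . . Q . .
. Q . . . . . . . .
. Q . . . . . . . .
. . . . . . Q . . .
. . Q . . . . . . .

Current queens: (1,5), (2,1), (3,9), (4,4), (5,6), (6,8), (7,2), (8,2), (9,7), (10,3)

Same column: (7,2)–(8,2) (column 2).
Total attacking pairs: 1.

1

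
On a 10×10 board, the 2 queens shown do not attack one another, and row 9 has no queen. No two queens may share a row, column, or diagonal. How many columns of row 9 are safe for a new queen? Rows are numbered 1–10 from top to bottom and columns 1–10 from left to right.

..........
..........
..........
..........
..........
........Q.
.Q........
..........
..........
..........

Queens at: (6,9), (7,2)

(6,9) attacks row 9 at column 9 and diagonals 6.
(7,2) attacks row 9 at column 2 and diagonals 4.
Attacked columns: {2, 4, 6, 9}. Safe: {1, 3, 5, 7, 8, 10}.

6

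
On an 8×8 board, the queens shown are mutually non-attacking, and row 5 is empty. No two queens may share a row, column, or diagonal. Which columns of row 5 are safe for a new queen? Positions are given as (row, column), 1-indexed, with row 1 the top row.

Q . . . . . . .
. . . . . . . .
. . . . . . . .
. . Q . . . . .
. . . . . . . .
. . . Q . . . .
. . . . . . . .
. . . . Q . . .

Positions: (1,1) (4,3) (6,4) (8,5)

(1,1) attacks row 5 at column 1 and diagonals 5.
(4,3) attacks row 5 at column 3 and diagonals 2, 4.
(6,4) attacks row 5 at column 4 and diagonals 3, 5.
(8,5) attacks row 5 at column 5 and diagonals 2, 8.
Attacked columns: {1, 2, 3, 4, 5, 8}. Safe: {6, 7}.

columns 6, 7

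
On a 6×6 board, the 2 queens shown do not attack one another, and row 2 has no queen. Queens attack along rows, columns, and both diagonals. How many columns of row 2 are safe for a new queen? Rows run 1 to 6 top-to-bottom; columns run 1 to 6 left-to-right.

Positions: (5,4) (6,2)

2

(5,4) attacks row 2 at column 4 and diagonals 1.
(6,2) attacks row 2 at column 2 and diagonals 6.
Attacked columns: {1, 2, 4, 6}. Safe: {3, 5}.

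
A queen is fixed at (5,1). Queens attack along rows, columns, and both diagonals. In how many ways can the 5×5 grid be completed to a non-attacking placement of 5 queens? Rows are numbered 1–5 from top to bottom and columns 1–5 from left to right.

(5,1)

2

Branch on row 1: col 2 → 0; col 3 → 1; col 4 → 1.
Sum: 0 + 1 + 1 = 2.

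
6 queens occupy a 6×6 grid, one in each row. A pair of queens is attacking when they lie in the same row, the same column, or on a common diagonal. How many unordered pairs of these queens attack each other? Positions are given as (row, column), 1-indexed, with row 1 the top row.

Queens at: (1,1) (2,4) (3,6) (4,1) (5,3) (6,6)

Same column: (1,1)–(4,1) (column 1); (3,6)–(6,6) (column 6).
Same diagonal: (1,1)–(6,6) (|1−6| = |1−6| = 5).
Total attacking pairs: 3.

3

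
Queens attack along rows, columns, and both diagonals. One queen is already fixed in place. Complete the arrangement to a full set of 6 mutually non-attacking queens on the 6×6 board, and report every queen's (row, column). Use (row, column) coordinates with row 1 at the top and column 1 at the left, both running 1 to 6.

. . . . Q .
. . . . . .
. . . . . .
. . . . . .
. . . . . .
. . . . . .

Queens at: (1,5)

(1,5) (2,3) (3,1) (4,6) (5,4) (6,2)

Row 2: attacked by (1,5)→{4,5,6}. Safe: 1, 2, 3. Place at column 3.
Row 3: attacked by (1,5)→{3,5}; (2,3)→{2,3,4}. Safe: 1, 6. Place at column 1.
Row 4: attacked by (1,5)→{2,5}; (2,3)→{1,3,5}; (3,1)→{1,2}. Safe: 4, 6. Place at column 6.
Row 5: attacked by (1,5)→{1,5}; (2,3)→{3,6}; (3,1)→{1,3}; (4,6)→{5,6}. Safe: 2, 4. Place at column 4.
Row 6: attacked by (1,5)→{5}; (2,3)→{3}; (3,1)→{1,4}; (4,6)→{4,6}; (5,4)→{3,4,5}. Safe: 2. Place at column 2.
Columns [5, 3, 1, 6, 4, 2], r−c [-4, -1, 2, -2, 1, 4], r+c [6, 5, 4, 10, 9, 8] are all distinct, so no two queens attack.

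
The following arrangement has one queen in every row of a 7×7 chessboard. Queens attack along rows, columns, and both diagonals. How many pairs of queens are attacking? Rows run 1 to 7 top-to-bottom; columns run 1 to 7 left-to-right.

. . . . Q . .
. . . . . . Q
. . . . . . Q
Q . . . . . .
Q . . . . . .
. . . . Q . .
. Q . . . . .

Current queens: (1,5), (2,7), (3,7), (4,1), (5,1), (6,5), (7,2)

Same column: (1,5)–(6,5) (column 5); (2,7)–(3,7) (column 7); (4,1)–(5,1) (column 1).
Same diagonal: (1,5)–(3,7) (|1−3| = |5−7| = 2); (1,5)–(5,1) (|1−5| = |5−1| = 4); (2,7)–(7,2) (|2−7| = |7−2| = 5).
Total attacking pairs: 6.

6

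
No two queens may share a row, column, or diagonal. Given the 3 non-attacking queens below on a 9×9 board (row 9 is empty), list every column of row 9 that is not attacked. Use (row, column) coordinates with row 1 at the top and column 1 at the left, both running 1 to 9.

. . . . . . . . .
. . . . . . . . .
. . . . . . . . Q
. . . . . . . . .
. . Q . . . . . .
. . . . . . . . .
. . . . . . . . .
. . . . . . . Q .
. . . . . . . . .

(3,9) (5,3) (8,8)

columns 1, 2, 4, 5, 6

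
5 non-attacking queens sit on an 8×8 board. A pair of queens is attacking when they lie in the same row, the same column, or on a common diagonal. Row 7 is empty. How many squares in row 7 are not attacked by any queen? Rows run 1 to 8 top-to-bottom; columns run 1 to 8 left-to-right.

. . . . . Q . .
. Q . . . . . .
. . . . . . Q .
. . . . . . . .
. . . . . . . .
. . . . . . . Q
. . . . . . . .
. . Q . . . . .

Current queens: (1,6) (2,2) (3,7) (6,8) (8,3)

2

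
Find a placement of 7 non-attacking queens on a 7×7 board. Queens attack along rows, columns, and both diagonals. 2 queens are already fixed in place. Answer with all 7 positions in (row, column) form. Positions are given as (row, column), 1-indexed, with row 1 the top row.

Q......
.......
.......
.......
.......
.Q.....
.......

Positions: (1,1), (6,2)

(1,1) (2,4) (3,7) (4,3) (5,6) (6,2) (7,5)

Row 2: attacked by (1,1)→{1,2}; (6,2)→{2,6}. Safe: 3, 4, 5, 7. Place at column 4.
Row 3: attacked by (1,1)→{1,3}; (2,4)→{3,4,5}; (6,2)→{2,5}. Safe: 6, 7. Place at column 7.
Row 4: attacked by (1,1)→{1,4}; (2,4)→{2,4,6}; (3,7)→{6,7}; (6,2)→{2,4}. Safe: 3, 5. Place at column 3.
Row 5: attacked by (1,1)→{1,5}; (2,4)→{1,4,7}; (3,7)→{5,7}; (4,3)→{2,3,4}; (6,2)→{1,2,3}. Safe: 6. Place at column 6.
Row 7: attacked by (1,1)→{1,7}; (2,4)→{4}; (3,7)→{3,7}; (4,3)→{3,6}; (5,6)→{4,6}; (6,2)→{1,2,3}. Safe: 5. Place at column 5.
Columns [1, 4, 7, 3, 6, 2, 5], r−c [0, -2, -4, 1, -1, 4, 2], r+c [2, 6, 10, 7, 11, 8, 12] are all distinct, so no two queens attack.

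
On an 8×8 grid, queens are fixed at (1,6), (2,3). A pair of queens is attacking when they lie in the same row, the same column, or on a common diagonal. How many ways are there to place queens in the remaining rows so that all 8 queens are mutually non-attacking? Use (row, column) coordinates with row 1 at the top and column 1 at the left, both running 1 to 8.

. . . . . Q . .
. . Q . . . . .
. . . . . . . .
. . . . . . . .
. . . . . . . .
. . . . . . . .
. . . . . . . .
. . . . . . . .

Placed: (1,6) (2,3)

8

Branch on row 3: col 1 → 3; col 5 → 2; col 7 → 3.
Sum: 3 + 2 + 3 = 8.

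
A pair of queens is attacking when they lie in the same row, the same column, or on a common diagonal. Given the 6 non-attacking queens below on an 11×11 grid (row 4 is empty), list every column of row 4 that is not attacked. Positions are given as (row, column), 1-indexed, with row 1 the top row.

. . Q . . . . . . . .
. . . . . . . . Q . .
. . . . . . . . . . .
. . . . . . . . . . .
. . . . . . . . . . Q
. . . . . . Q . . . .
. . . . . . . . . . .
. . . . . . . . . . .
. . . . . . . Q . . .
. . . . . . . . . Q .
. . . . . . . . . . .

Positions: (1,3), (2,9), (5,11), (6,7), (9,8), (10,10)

columns 1, 2

(1,3) attacks row 4 at column 3 and diagonals 6.
(2,9) attacks row 4 at column 9 and diagonals 7, 11.
(5,11) attacks row 4 at column 11 and diagonals 10.
(6,7) attacks row 4 at column 7 and diagonals 5, 9.
(9,8) attacks row 4 at column 8 and diagonals 3.
(10,10) attacks row 4 at column 10 and diagonals 4.
Attacked columns: {3, 4, 5, 6, 7, 8, 9, 10, 11}. Safe: {1, 2}.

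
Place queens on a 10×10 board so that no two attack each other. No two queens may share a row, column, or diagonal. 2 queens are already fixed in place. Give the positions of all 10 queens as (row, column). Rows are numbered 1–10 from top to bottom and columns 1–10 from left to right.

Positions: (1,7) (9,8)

Row 2: attacked by (1,7)→{6,7,8}; (9,8)→{1,8}. Safe: 2, 3, 4, 5, 9, 10. Place at column 10.
Row 3: attacked by (1,7)→{5,7,9}; (2,10)→{9,10}; (9,8)→{2,8}. Safe: 1, 3, 4, 6. Place at column 4.
Row 4: attacked by (1,7)→{4,7,10}; (2,10)→{8,10}; (3,4)→{3,4,5}; (9,8)→{3,8}. Safe: 1, 2, 6, 9. Place at column 1.
Row 5: attacked by (1,7)→{3,7}; (2,10)→{7,10}; (3,4)→{2,4,6}; (4,1)→{1,2}; (9,8)→{4,8}. Safe: 5, 9. Place at column 5.
Row 6: attacked by (1,7)→{2,7}; (2,10)→{6,10}; (3,4)→{1,4,7}; (4,1)→{1,3}; (5,5)→{4,5,6}; (9,8)→{5,8}. Safe: 9. Place at column 9.
Row 7: attacked by (1,7)→{1,7}; (2,10)→{5,10}; (3,4)→{4,8}; (4,1)→{1,4}; (5,5)→{3,5,7}; (6,9)→{8,9,10}; (9,8)→{6,8,10}. Safe: 2. Place at column 2.
Row 8: attacked by (1,7)→{7}; (2,10)→{4,10}; (3,4)→{4,9}; (4,1)→{1,5}; (5,5)→{2,5,8}; (6,9)→{7,9}; (7,2)→{1,2,3}; (9,8)→{7,8,9}. Safe: 6. Place at column 6.
Row 10: attacked by (1,7)→{7}; (2,10)→{2,10}; (3,4)→{4}; (4,1)→{1,7}; (5,5)→{5,10}; (6,9)→{5,9}; (7,2)→{2,5}; (8,6)→{4,6,8}; (9,8)→{7,8,9}. Safe: 3. Place at column 3.
Columns [7, 10, 4, 1, 5, 9, 2, 6, 8, 3], r−c [-6, -8, -1, 3, 0, -3, 5, 2, 1, 7], r+c [8, 12, 7, 5, 10, 15, 9, 14, 17, 13] are all distinct, so no two queens attack.

(1,7) (2,10) (3,4) (4,1) (5,5) (6,9) (7,2) (8,6) (9,8) (10,3)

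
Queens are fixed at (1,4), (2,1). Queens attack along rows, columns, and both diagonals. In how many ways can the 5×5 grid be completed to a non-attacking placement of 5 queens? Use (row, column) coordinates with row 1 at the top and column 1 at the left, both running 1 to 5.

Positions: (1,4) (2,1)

1

Branch on row 3: col 3 → 1; col 5 → 0.
Sum: 1 + 0 = 1.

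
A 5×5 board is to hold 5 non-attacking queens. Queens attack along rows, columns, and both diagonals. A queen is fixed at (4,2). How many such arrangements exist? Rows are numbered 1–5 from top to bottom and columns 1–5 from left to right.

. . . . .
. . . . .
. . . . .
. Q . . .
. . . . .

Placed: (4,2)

Branch on row 1: col 1 → 1; col 3 → 1; col 4 → 0.
Sum: 1 + 1 + 0 = 2.

2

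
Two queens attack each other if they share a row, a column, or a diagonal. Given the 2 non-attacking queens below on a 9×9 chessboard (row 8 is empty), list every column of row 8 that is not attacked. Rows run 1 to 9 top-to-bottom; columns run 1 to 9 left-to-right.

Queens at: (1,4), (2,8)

(1,4) attacks row 8 at column 4.
(2,8) attacks row 8 at column 8 and diagonals 2.
Attacked columns: {2, 4, 8}. Safe: {1, 3, 5, 6, 7, 9}.

columns 1, 3, 5, 6, 7, 9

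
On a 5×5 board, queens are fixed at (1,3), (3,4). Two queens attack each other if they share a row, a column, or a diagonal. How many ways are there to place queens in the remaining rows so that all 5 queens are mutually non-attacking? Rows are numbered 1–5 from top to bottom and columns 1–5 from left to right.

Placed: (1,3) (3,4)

Branch on row 2: col 1 → 1.
Sum: 1 = 1.

1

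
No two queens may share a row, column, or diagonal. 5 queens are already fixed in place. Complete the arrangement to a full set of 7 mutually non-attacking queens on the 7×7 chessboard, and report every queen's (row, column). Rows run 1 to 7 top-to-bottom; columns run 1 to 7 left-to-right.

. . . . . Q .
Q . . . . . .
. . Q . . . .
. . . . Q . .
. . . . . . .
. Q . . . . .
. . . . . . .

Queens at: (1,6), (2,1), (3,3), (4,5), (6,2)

(1,6) (2,1) (3,3) (4,5) (5,7) (6,2) (7,4)

Row 5: attacked by (1,6)→{2,6}; (2,1)→{1,4}; (3,3)→{1,3,5}; (4,5)→{4,5,6}; (6,2)→{1,2,3}. Safe: 7. Place at column 7.
Row 7: attacked by (1,6)→{6}; (2,1)→{1,6}; (3,3)→{3,7}; (4,5)→{2,5}; (5,7)→{5,7}; (6,2)→{1,2,3}. Safe: 4. Place at column 4.
Columns [6, 1, 3, 5, 7, 2, 4], r−c [-5, 1, 0, -1, -2, 4, 3], r+c [7, 3, 6, 9, 12, 8, 11] are all distinct, so no two queens attack.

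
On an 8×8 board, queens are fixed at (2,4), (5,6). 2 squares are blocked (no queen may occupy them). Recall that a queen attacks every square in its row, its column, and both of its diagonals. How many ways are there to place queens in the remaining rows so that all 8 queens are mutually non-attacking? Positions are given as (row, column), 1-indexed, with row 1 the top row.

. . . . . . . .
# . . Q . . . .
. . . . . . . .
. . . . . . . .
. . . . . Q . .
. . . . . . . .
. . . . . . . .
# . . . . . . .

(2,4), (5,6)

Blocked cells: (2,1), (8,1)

Branch on row 1: col 1 → 0; col 7 → 1; col 8 → 1.
Sum: 0 + 1 + 1 = 2.

2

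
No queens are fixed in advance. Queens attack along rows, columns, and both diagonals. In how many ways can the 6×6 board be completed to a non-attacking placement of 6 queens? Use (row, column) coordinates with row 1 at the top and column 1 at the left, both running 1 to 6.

4

Branch on row 1: col 1 → 0; col 2 → 1; col 3 → 1; col 4 → 1; col 5 → 1; col 6 → 0.
Sum: 0 + 1 + 1 + 1 + 1 + 0 = 4.
(This is the classic 6-queens count.)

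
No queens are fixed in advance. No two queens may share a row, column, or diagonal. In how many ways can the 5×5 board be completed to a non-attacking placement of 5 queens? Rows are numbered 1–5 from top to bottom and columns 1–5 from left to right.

Branch on row 1: col 1 → 2; col 2 → 2; col 3 → 2; col 4 → 2; col 5 → 2.
Sum: 2 + 2 + 2 + 2 + 2 = 10.
(This is the classic 5-queens count.)

10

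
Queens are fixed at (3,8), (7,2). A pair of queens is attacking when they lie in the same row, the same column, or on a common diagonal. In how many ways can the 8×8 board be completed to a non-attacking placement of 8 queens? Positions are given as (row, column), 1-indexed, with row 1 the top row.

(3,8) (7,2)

5

Branch on row 1: col 1 → 2; col 3 → 2; col 4 → 0; col 5 → 1; col 7 → 0.
Sum: 2 + 2 + 0 + 1 + 0 = 5.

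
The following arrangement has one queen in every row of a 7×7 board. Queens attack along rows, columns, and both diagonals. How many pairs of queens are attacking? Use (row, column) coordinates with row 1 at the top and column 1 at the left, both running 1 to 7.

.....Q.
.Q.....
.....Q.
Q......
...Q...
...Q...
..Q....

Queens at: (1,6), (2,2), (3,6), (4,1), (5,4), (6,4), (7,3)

Same column: (1,6)–(3,6) (column 6); (5,4)–(6,4) (column 4).
Same diagonal: (3,6)–(5,4) (|3−5| = |6−4| = 2); (6,4)–(7,3) (|6−7| = |4−3| = 1).
Total attacking pairs: 4.

4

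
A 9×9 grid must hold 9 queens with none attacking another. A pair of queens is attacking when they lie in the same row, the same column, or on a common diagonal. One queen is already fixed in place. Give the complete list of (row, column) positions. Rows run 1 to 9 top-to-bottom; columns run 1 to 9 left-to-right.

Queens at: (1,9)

Row 2: attacked by (1,9)→{8,9}. Safe: 1, 2, 3, 4, 5, 6, 7. Place at column 4.
Row 3: attacked by (1,9)→{7,9}; (2,4)→{3,4,5}. Safe: 1, 2, 6, 8. Place at column 6.
Row 4: attacked by (1,9)→{6,9}; (2,4)→{2,4,6}; (3,6)→{5,6,7}. Safe: 1, 3, 8. Place at column 8.
Row 5: attacked by (1,9)→{5,9}; (2,4)→{1,4,7}; (3,6)→{4,6,8}; (4,8)→{7,8,9}. Safe: 2, 3. Place at column 3.
Row 6: attacked by (1,9)→{4,9}; (2,4)→{4,8}; (3,6)→{3,6,9}; (4,8)→{6,8}; (5,3)→{2,3,4}. Safe: 1, 5, 7. Place at column 1.
Row 7: attacked by (1,9)→{3,9}; (2,4)→{4,9}; (3,6)→{2,6}; (4,8)→{5,8}; (5,3)→{1,3,5}; (6,1)→{1,2}. Safe: 7. Place at column 7.
Row 8: attacked by (1,9)→{2,9}; (2,4)→{4}; (3,6)→{1,6}; (4,8)→{4,8}; (5,3)→{3,6}; (6,1)→{1,3}; (7,7)→{6,7,8}. Safe: 5. Place at column 5.
Row 9: attacked by (1,9)→{1,9}; (2,4)→{4}; (3,6)→{6}; (4,8)→{3,8}; (5,3)→{3,7}; (6,1)→{1,4}; (7,7)→{5,7,9}; (8,5)→{4,5,6}. Safe: 2. Place at column 2.
Columns [9, 4, 6, 8, 3, 1, 7, 5, 2], r−c [-8, -2, -3, -4, 2, 5, 0, 3, 7], r+c [10, 6, 9, 12, 8, 7, 14, 13, 11] are all distinct, so no two queens attack.

(1,9) (2,4) (3,6) (4,8) (5,3) (6,1) (7,7) (8,5) (9,2)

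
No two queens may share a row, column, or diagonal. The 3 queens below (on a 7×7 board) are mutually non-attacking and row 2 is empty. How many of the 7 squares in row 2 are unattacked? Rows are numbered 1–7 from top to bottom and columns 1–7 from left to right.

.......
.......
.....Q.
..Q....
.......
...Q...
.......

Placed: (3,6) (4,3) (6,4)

1

(3,6) attacks row 2 at column 6 and diagonals 5, 7.
(4,3) attacks row 2 at column 3 and diagonals 1, 5.
(6,4) attacks row 2 at column 4.
Attacked columns: {1, 3, 4, 5, 6, 7}. Safe: {2}.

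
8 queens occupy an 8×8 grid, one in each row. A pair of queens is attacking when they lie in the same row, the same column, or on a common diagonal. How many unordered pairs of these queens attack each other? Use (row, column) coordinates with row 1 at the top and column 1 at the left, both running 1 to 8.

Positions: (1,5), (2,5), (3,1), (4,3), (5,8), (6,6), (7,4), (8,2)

Same column: (1,5)–(2,5) (column 5).
Same diagonal: (2,5)–(4,3) (|2−4| = |5−3| = 2); (2,5)–(5,8) (|2−5| = |5−8| = 3).
Total attacking pairs: 3.

3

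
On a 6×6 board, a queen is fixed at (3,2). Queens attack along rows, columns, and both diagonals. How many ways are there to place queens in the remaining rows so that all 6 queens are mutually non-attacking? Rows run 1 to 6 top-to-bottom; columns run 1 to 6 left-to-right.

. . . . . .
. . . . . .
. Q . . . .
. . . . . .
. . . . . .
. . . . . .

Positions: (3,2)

1

Branch on row 1: col 1 → 0; col 3 → 1; col 5 → 0; col 6 → 0.
Sum: 0 + 1 + 0 + 0 = 1.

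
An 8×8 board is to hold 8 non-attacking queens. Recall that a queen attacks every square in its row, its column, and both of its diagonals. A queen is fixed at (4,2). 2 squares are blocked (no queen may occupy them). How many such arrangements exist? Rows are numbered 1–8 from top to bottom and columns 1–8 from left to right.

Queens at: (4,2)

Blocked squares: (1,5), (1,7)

Branch on row 1: col 1 → 0; col 3 → 2; col 4 → 2; col 6 → 3; col 8 → 0.
Sum: 0 + 2 + 2 + 3 + 0 = 7.

7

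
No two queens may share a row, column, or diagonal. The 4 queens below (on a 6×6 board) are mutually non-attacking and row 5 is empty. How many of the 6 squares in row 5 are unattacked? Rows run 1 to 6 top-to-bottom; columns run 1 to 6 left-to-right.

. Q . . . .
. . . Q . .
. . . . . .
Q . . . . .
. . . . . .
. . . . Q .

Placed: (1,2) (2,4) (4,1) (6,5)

(1,2) attacks row 5 at column 2 and diagonals 6.
(2,4) attacks row 5 at column 4 and diagonals 1.
(4,1) attacks row 5 at column 1 and diagonals 2.
(6,5) attacks row 5 at column 5 and diagonals 4, 6.
Attacked columns: {1, 2, 4, 5, 6}. Safe: {3}.

1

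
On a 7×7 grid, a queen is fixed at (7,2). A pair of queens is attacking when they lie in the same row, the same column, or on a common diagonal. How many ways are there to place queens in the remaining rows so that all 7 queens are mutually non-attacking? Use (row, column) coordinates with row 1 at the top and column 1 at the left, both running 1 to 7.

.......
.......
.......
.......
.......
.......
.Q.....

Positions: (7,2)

7

Branch on row 1: col 1 → 0; col 3 → 0; col 4 → 1; col 5 → 1; col 6 → 4; col 7 → 1.
Sum: 0 + 0 + 1 + 1 + 4 + 1 = 7.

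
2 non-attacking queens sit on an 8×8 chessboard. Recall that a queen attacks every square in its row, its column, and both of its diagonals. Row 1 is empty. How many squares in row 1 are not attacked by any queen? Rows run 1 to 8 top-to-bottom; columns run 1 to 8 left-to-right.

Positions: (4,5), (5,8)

(4,5) attacks row 1 at column 5 and diagonals 2, 8.
(5,8) attacks row 1 at column 8 and diagonals 4.
Attacked columns: {2, 4, 5, 8}. Safe: {1, 3, 6, 7}.

4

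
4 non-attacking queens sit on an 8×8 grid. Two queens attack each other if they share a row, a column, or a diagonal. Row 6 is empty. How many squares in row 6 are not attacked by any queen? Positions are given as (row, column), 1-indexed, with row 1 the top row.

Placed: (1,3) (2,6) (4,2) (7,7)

(1,3) attacks row 6 at column 3 and diagonals 8.
(2,6) attacks row 6 at column 6 and diagonals 2.
(4,2) attacks row 6 at column 2 and diagonals 4.
(7,7) attacks row 6 at column 7 and diagonals 6, 8.
Attacked columns: {2, 3, 4, 6, 7, 8}. Safe: {1, 5}.

2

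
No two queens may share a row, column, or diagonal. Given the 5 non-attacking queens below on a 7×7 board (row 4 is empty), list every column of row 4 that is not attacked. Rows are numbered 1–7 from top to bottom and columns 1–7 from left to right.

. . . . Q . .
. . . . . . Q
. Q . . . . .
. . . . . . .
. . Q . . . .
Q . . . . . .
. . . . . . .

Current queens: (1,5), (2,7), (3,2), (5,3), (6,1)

(1,5) attacks row 4 at column 5 and diagonals 2.
(2,7) attacks row 4 at column 7 and diagonals 5.
(3,2) attacks row 4 at column 2 and diagonals 1, 3.
(5,3) attacks row 4 at column 3 and diagonals 2, 4.
(6,1) attacks row 4 at column 1 and diagonals 3.
Attacked columns: {1, 2, 3, 4, 5, 7}. Safe: {6}.

columns 6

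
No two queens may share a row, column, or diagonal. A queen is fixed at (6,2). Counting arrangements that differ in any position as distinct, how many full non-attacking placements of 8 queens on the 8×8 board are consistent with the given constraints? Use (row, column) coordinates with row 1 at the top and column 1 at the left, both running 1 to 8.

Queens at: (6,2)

14

Branch on row 1: col 1 → 1; col 3 → 2; col 4 → 3; col 5 → 3; col 6 → 4; col 8 → 1.
Sum: 1 + 2 + 3 + 3 + 4 + 1 = 14.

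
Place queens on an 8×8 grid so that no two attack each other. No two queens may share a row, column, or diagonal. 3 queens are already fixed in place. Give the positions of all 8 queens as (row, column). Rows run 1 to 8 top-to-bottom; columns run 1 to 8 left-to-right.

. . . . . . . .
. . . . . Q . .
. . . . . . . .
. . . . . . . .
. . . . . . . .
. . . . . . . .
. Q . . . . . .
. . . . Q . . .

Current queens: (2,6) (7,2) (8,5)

Row 1: attacked by (2,6)→{5,6,7}; (7,2)→{2,8}; (8,5)→{5}. Safe: 1, 3, 4. Place at column 1.
Row 3: attacked by (1,1)→{1,3}; (2,6)→{5,6,7}; (7,2)→{2,6}; (8,5)→{5}. Safe: 4, 8. Place at column 8.
Row 4: attacked by (1,1)→{1,4}; (2,6)→{4,6,8}; (3,8)→{7,8}; (7,2)→{2,5}; (8,5)→{1,5}. Safe: 3. Place at column 3.
Row 5: attacked by (1,1)→{1,5}; (2,6)→{3,6}; (3,8)→{6,8}; (4,3)→{2,3,4}; (7,2)→{2,4}; (8,5)→{2,5,8}. Safe: 7. Place at column 7.
Row 6: attacked by (1,1)→{1,6}; (2,6)→{2,6}; (3,8)→{5,8}; (4,3)→{1,3,5}; (5,7)→{6,7,8}; (7,2)→{1,2,3}; (8,5)→{3,5,7}. Safe: 4. Place at column 4.
Columns [1, 6, 8, 3, 7, 4, 2, 5], r−c [0, -4, -5, 1, -2, 2, 5, 3], r+c [2, 8, 11, 7, 12, 10, 9, 13] are all distinct, so no two queens attack.

(1,1) (2,6) (3,8) (4,3) (5,7) (6,4) (7,2) (8,5)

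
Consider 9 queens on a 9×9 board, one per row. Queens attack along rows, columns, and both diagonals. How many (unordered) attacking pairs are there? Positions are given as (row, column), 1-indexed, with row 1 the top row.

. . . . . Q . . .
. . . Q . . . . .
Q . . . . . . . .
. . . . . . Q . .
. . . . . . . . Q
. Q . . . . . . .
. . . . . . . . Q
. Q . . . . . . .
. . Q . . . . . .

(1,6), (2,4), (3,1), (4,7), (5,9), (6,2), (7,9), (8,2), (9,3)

Same column: (5,9)–(7,9) (column 9); (6,2)–(8,2) (column 2).
Same diagonal: (2,4)–(7,9) (|2−7| = |4−9| = 5); (8,2)–(9,3) (|8−9| = |2−3| = 1).
Total attacking pairs: 4.

4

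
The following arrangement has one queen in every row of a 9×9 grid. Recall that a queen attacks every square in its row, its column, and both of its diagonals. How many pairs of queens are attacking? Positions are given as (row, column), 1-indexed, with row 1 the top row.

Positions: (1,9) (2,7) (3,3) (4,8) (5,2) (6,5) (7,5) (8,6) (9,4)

Same column: (6,5)–(7,5) (column 5).
Same diagonal: (4,8)–(7,5) (|4−7| = |8−5| = 3); (7,5)–(8,6) (|7−8| = |5−6| = 1).
Total attacking pairs: 3.

3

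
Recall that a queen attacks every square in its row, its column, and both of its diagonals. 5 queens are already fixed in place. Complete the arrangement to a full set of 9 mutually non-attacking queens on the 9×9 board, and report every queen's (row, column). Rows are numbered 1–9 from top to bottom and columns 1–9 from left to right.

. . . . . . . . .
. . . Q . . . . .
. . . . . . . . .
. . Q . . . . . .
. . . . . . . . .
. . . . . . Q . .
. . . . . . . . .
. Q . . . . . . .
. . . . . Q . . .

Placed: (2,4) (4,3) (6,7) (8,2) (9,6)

Row 1: attacked by (2,4)→{3,4,5}; (4,3)→{3,6}; (6,7)→{2,7}; (8,2)→{2,9}; (9,6)→{6}. Safe: 1, 8. Place at column 1.
Row 3: attacked by (1,1)→{1,3}; (2,4)→{3,4,5}; (4,3)→{2,3,4}; (6,7)→{4,7}; (8,2)→{2,7}; (9,6)→{6}. Safe: 8, 9. Place at column 8.
Row 5: attacked by (1,1)→{1,5}; (2,4)→{1,4,7}; (3,8)→{6,8}; (4,3)→{2,3,4}; (6,7)→{6,7,8}; (8,2)→{2,5}; (9,6)→{2,6}. Safe: 9. Place at column 9.
Row 7: attacked by (1,1)→{1,7}; (2,4)→{4,9}; (3,8)→{4,8}; (4,3)→{3,6}; (5,9)→{7,9}; (6,7)→{6,7,8}; (8,2)→{1,2,3}; (9,6)→{4,6,8}. Safe: 5. Place at column 5.
Columns [1, 4, 8, 3, 9, 7, 5, 2, 6], r−c [0, -2, -5, 1, -4, -1, 2, 6, 3], r+c [2, 6, 11, 7, 14, 13, 12, 10, 15] are all distinct, so no two queens attack.

(1,1) (2,4) (3,8) (4,3) (5,9) (6,7) (7,5) (8,2) (9,6)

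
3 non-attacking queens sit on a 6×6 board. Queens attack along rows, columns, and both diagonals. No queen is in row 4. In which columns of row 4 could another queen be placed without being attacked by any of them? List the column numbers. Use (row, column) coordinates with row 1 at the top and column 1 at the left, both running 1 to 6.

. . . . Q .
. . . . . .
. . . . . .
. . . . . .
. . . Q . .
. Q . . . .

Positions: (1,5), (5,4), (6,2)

columns 1, 6

(1,5) attacks row 4 at column 5 and diagonals 2.
(5,4) attacks row 4 at column 4 and diagonals 3, 5.
(6,2) attacks row 4 at column 2 and diagonals 4.
Attacked columns: {2, 3, 4, 5}. Safe: {1, 6}.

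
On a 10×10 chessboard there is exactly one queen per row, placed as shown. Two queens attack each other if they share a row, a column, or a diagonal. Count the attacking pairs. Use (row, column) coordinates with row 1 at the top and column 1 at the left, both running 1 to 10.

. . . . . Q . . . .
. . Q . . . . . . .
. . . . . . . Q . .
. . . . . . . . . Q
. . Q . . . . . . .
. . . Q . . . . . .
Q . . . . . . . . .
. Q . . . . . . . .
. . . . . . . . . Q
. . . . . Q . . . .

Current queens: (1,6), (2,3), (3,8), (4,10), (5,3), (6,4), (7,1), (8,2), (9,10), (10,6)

Same column: (1,6)–(10,6) (column 6); (2,3)–(5,3) (column 3); (4,10)–(9,10) (column 10).
Same diagonal: (1,6)–(3,8) (|1−3| = |6−8| = 2); (2,3)–(9,10) (|2−9| = |3−10| = 7); (5,3)–(6,4) (|5−6| = |3−4| = 1); (5,3)–(7,1) (|5−7| = |3−1| = 2); (6,4)–(8,2) (|6−8| = |4−2| = 2); (7,1)–(8,2) (|7−8| = |1−2| = 1).
Total attacking pairs: 9.

9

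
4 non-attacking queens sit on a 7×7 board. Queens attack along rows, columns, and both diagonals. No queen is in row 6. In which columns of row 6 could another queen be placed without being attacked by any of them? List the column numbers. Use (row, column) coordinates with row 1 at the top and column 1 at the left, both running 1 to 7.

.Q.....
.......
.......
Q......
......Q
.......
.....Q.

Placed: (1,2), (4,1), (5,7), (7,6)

(1,2) attacks row 6 at column 2 and diagonals 7.
(4,1) attacks row 6 at column 1 and diagonals 3.
(5,7) attacks row 6 at column 7 and diagonals 6.
(7,6) attacks row 6 at column 6 and diagonals 5, 7.
Attacked columns: {1, 2, 3, 5, 6, 7}. Safe: {4}.

columns 4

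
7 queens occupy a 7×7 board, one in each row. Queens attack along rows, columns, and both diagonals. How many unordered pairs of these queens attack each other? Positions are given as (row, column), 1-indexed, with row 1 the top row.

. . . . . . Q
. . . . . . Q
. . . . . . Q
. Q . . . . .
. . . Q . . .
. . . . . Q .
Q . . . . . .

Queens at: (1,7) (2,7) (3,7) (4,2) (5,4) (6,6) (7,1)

Same column: (1,7)–(2,7) (column 7); (1,7)–(3,7) (column 7); (2,7)–(3,7) (column 7).
Same diagonal: (1,7)–(7,1) (|1−7| = |7−1| = 6); (2,7)–(5,4) (|2−5| = |7−4| = 3).
Total attacking pairs: 5.

5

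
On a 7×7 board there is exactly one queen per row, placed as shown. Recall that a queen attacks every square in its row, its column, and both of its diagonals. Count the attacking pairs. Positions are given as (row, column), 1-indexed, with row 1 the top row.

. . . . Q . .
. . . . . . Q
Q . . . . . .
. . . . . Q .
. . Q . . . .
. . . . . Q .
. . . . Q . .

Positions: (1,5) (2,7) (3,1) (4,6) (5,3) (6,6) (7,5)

Same column: (1,5)–(7,5) (column 5); (4,6)–(6,6) (column 6).
Same diagonal: (3,1)–(5,3) (|3−5| = |1−3| = 2); (3,1)–(7,5) (|3−7| = |1−5| = 4); (5,3)–(7,5) (|5−7| = |3−5| = 2); (6,6)–(7,5) (|6−7| = |6−5| = 1).
Total attacking pairs: 6.

6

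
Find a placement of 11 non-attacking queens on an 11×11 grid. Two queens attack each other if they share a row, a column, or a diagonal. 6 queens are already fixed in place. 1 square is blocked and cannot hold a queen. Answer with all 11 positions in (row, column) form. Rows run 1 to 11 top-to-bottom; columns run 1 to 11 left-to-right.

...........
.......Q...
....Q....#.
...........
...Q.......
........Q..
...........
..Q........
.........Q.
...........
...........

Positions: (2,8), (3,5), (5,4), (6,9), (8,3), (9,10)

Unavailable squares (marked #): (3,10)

(1,6) (2,8) (3,5) (4,2) (5,4) (6,9) (7,11) (8,3) (9,10) (10,7) (11,1)

Row 1: attacked by (2,8)→{7,8,9}; (3,5)→{3,5,7}; (5,4)→{4,8}; (6,9)→{4,9}; (8,3)→{3,10}; (9,10)→{2,10}. Safe: 1, 6, 11. Place at column 6.
Row 4: attacked by (1,6)→{3,6,9}; (2,8)→{6,8,10}; (3,5)→{4,5,6}; (5,4)→{3,4,5}; (6,9)→{7,9,11}; (8,3)→{3,7}; (9,10)→{5,10}. Safe: 1, 2. Place at column 2.
Row 7: attacked by (1,6)→{6}; (2,8)→{3,8}; (3,5)→{1,5,9}; (4,2)→{2,5}; (5,4)→{2,4,6}; (6,9)→{8,9,10}; (8,3)→{2,3,4}; (9,10)→{8,10}. Safe: 7, 11. Place at column 11.
Row 10: attacked by (1,6)→{6}; (2,8)→{8}; (3,5)→{5}; (4,2)→{2,8}; (5,4)→{4,9}; (6,9)→{5,9}; (7,11)→{8,11}; (8,3)→{1,3,5}; (9,10)→{9,10,11}. Safe: 7. Place at column 7.
Row 11: attacked by (1,6)→{6}; (2,8)→{8}; (3,5)→{5}; (4,2)→{2,9}; (5,4)→{4,10}; (6,9)→{4,9}; (7,11)→{7,11}; (8,3)→{3,6}; (9,10)→{8,10}; (10,7)→{6,7,8}. Safe: 1. Place at column 1.
Columns [6, 8, 5, 2, 4, 9, 11, 3, 10, 7, 1], r−c [-5, -6, -2, 2, 1, -3, -4, 5, -1, 3, 10], r+c [7, 10, 8, 6, 9, 15, 18, 11, 19, 17, 12] are all distinct, so no two queens attack.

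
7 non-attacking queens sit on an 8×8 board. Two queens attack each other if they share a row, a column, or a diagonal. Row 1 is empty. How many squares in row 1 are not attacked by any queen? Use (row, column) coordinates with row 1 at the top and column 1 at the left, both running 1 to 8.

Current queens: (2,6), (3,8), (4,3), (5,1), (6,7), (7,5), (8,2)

1

(2,6) attacks row 1 at column 6 and diagonals 5, 7.
(3,8) attacks row 1 at column 8 and diagonals 6.
(4,3) attacks row 1 at column 3 and diagonals 6.
(5,1) attacks row 1 at column 1 and diagonals 5.
(6,7) attacks row 1 at column 7 and diagonals 2.
(7,5) attacks row 1 at column 5.
(8,2) attacks row 1 at column 2.
Attacked columns: {1, 2, 3, 5, 6, 7, 8}. Safe: {4}.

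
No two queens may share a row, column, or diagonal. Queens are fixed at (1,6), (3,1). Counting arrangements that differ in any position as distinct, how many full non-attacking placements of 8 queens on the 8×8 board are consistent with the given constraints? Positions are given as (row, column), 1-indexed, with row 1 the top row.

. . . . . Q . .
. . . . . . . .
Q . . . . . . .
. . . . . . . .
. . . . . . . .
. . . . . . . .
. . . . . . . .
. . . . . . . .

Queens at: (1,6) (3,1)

Branch on row 2: col 3 → 3; col 4 → 1; col 8 → 0.
Sum: 3 + 1 + 0 = 4.

4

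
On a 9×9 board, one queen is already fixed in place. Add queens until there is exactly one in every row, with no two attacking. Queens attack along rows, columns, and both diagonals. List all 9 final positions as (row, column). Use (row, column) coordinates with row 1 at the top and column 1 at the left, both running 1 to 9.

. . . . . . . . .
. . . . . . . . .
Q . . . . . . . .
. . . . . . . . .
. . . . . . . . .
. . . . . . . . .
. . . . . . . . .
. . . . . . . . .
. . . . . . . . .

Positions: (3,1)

(1,8) (2,5) (3,1) (4,6) (5,9) (6,2) (7,4) (8,7) (9,3)

Row 1: attacked by (3,1)→{1,3}. Safe: 2, 4, 5, 6, 7, 8, 9. Place at column 8.
Row 2: attacked by (1,8)→{7,8,9}; (3,1)→{1,2}. Safe: 3, 4, 5, 6. Place at column 5.
Row 4: attacked by (1,8)→{5,8}; (2,5)→{3,5,7}; (3,1)→{1,2}. Safe: 4, 6, 9. Place at column 6.
Row 5: attacked by (1,8)→{4,8}; (2,5)→{2,5,8}; (3,1)→{1,3}; (4,6)→{5,6,7}. Safe: 9. Place at column 9.
Row 6: attacked by (1,8)→{3,8}; (2,5)→{1,5,9}; (3,1)→{1,4}; (4,6)→{4,6,8}; (5,9)→{8,9}. Safe: 2, 7. Place at column 2.
Row 7: attacked by (1,8)→{2,8}; (2,5)→{5}; (3,1)→{1,5}; (4,6)→{3,6,9}; (5,9)→{7,9}; (6,2)→{1,2,3}. Safe: 4. Place at column 4.
Row 8: attacked by (1,8)→{1,8}; (2,5)→{5}; (3,1)→{1,6}; (4,6)→{2,6}; (5,9)→{6,9}; (6,2)→{2,4}; (7,4)→{3,4,5}. Safe: 7. Place at column 7.
Row 9: attacked by (1,8)→{8}; (2,5)→{5}; (3,1)→{1,7}; (4,6)→{1,6}; (5,9)→{5,9}; (6,2)→{2,5}; (7,4)→{2,4,6}; (8,7)→{6,7,8}. Safe: 3. Place at column 3.
Columns [8, 5, 1, 6, 9, 2, 4, 7, 3], r−c [-7, -3, 2, -2, -4, 4, 3, 1, 6], r+c [9, 7, 4, 10, 14, 8, 11, 15, 12] are all distinct, so no two queens attack.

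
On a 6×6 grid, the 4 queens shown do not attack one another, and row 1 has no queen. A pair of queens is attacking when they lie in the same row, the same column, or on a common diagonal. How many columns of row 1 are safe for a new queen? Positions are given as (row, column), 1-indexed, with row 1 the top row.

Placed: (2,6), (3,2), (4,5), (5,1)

(2,6) attacks row 1 at column 6 and diagonals 5.
(3,2) attacks row 1 at column 2 and diagonals 4.
(4,5) attacks row 1 at column 5 and diagonals 2.
(5,1) attacks row 1 at column 1 and diagonals 5.
Attacked columns: {1, 2, 4, 5, 6}. Safe: {3}.

1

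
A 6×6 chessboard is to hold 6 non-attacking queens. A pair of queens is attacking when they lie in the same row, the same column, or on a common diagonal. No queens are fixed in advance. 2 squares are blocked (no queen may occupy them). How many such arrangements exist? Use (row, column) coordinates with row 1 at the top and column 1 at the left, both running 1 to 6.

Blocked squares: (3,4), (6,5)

3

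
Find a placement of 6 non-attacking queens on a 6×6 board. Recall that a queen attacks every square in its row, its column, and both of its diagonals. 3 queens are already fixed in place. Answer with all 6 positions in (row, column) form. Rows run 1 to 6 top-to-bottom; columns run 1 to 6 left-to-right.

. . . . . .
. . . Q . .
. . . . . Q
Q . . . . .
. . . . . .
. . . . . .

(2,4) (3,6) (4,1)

Row 1: attacked by (2,4)→{3,4,5}; (3,6)→{4,6}; (4,1)→{1,4}. Safe: 2. Place at column 2.
Row 5: attacked by (1,2)→{2,6}; (2,4)→{1,4}; (3,6)→{4,6}; (4,1)→{1,2}. Safe: 3, 5. Place at column 3.
Row 6: attacked by (1,2)→{2}; (2,4)→{4}; (3,6)→{3,6}; (4,1)→{1,3}; (5,3)→{2,3,4}. Safe: 5. Place at column 5.
Columns [2, 4, 6, 1, 3, 5], r−c [-1, -2, -3, 3, 2, 1], r+c [3, 6, 9, 5, 8, 11] are all distinct, so no two queens attack.

(1,2) (2,4) (3,6) (4,1) (5,3) (6,5)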